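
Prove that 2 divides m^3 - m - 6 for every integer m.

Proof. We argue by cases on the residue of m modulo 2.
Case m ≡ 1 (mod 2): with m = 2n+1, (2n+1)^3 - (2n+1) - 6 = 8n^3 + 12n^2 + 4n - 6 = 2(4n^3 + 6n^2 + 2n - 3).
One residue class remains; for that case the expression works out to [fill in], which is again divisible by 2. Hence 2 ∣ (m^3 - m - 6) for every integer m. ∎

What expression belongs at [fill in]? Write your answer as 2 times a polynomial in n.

2(4n^3 - n - 3)

The residues treated are {1}, so the missing case is m ≡ 0 (mod 2); write m = 2n.
Then (2n)^3 - (2n) - 6 = 8n^3 - 2n - 6 = 2(4n^3 - n - 3).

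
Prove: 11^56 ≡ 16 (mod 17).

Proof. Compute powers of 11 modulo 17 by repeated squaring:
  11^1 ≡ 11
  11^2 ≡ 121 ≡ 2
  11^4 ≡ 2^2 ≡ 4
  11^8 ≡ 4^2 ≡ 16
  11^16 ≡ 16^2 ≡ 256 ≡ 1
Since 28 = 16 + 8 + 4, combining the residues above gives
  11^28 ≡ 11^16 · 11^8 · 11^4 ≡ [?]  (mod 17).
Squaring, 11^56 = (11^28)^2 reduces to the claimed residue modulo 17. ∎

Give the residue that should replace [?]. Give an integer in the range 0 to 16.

13

11^16 · 11^8 · 11^4 ≡ 1 · 16 · 4 = 64.
64 mod 17 = 13, so 11^28 ≡ 13 (mod 17).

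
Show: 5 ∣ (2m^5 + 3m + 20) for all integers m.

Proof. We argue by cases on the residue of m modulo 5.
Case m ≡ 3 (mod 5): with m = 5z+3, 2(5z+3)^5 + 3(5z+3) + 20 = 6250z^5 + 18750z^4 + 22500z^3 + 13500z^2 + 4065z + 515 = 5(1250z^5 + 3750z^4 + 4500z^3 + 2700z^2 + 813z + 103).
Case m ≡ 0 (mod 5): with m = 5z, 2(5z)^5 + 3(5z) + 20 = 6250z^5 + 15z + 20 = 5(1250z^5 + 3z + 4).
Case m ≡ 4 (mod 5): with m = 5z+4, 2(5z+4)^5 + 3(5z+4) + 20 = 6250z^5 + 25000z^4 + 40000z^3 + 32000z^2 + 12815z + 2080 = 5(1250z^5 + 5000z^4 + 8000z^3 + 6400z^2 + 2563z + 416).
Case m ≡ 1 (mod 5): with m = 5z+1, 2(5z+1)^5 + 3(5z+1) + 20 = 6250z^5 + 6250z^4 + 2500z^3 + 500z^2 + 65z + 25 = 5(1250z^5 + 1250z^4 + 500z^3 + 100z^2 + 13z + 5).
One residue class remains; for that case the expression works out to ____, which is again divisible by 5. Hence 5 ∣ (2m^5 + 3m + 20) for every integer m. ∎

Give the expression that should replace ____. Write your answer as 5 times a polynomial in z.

Only m ≡ 2 (mod 5) is unaccounted for. Put m = 5z+2:
2(5z+2)^5 + 3(5z+2) + 20 expands to 6250z^5 + 12500z^4 + 10000z^3 + 4000z^2 + 815z + 90,
and factoring out 5 leaves 5(1250z^5 + 2500z^4 + 2000z^3 + 800z^2 + 163z + 18).

5(1250z^5 + 2500z^4 + 2000z^3 + 800z^2 + 163z + 18)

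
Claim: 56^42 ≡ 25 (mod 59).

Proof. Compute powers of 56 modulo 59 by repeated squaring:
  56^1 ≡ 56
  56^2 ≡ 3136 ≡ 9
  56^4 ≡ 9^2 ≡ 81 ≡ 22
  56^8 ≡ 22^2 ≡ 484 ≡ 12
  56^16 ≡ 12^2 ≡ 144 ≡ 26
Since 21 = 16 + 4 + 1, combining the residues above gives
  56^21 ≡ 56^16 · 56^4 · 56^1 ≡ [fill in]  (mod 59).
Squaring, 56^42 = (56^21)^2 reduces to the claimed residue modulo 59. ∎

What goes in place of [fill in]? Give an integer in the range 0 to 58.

54

Multiply the listed residues: 26 · 22 · 56 = 572 → 32032.
Reducing modulo 59: 32032 = 542·59 + 54, so 56^21 ≡ 54.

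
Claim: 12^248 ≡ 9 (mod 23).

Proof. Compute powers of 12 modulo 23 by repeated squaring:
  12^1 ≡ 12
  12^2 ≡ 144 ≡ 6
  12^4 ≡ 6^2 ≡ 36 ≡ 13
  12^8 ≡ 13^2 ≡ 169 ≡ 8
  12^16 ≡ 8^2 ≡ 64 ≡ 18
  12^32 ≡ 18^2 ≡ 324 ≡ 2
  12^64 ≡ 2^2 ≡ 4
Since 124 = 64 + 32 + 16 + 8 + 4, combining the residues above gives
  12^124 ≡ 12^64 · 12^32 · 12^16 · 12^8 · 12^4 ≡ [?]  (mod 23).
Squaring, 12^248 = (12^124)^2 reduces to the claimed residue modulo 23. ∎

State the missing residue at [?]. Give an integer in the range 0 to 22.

Multiply the listed residues: 4 · 2 · 18 · 8 · 13 = 8 → 144 → 1152 → 14976.
Reducing modulo 23: 14976 = 651·23 + 3, so 12^124 ≡ 3.

3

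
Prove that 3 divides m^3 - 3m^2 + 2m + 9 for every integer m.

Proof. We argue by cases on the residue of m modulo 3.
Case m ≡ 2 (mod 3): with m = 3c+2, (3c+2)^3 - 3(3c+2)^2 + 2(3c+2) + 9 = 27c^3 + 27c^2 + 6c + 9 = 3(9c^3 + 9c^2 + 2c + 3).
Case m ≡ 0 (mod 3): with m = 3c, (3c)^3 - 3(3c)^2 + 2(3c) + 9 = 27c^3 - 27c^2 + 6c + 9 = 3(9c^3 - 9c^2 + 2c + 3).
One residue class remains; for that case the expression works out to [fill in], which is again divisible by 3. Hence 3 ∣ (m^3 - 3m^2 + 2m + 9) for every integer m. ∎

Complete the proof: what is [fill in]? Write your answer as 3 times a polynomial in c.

Only m ≡ 1 (mod 3) is unaccounted for. Put m = 3c+1:
(3c+1)^3 - 3(3c+1)^2 + 2(3c+1) + 9 expands to 27c^3 - 3c + 9,
and factoring out 3 leaves 3(9c^3 - c + 3).

3(9c^3 - c + 3)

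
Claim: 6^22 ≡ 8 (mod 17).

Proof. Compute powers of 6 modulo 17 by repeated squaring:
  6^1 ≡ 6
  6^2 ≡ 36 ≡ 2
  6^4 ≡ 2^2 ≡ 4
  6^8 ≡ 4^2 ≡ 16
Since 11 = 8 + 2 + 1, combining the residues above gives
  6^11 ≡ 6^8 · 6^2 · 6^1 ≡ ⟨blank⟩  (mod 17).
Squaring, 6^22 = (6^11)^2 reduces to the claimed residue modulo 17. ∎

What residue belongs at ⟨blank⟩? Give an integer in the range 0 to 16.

Multiply the listed residues: 16 · 2 · 6 = 32 → 192.
Reducing modulo 17: 192 = 11·17 + 5, so 6^11 ≡ 5.

5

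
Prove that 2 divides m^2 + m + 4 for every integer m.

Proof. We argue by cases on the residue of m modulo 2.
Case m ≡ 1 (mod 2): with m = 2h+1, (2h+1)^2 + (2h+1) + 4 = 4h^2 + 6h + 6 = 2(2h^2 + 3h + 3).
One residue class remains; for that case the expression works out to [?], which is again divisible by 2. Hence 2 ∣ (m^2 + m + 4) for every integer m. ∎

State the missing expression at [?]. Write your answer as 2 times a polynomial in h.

2(2h^2 + h + 2)

Only m ≡ 0 (mod 2) is unaccounted for. Put m = 2h:
(2h)^2 + (2h) + 4 expands to 4h^2 + 2h + 4,
and factoring out 2 leaves 2(2h^2 + h + 2).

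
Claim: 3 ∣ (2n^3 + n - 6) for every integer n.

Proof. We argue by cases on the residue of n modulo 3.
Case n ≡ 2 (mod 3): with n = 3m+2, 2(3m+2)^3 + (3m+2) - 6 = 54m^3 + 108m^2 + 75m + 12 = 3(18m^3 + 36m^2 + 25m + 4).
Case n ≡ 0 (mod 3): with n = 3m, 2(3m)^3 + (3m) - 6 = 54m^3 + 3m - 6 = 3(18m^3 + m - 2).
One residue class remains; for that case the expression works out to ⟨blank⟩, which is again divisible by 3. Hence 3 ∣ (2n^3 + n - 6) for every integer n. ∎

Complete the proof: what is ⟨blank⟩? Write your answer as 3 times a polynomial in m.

The residues treated are {2, 0}, so the missing case is n ≡ 1 (mod 3); write n = 3m+1.
Then 2(3m+1)^3 + (3m+1) - 6 = 54m^3 + 54m^2 + 21m - 3 = 3(18m^3 + 18m^2 + 7m - 1).

3(18m^3 + 18m^2 + 7m - 1)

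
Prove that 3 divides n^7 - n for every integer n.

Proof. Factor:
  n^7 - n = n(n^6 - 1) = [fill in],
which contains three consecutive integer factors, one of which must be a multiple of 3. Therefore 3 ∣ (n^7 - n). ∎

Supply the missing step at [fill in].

(n - 1)n(n + 1)(n^4 + n^2 + 1)

n^6 - 1 = (n^2 - 1)(n^4 + n^2 + 1), and n^2 - 1 = (n-1)(n+1).
So n(n^6 - 1) = (n - 1)n(n + 1)(n^4 + n^2 + 1).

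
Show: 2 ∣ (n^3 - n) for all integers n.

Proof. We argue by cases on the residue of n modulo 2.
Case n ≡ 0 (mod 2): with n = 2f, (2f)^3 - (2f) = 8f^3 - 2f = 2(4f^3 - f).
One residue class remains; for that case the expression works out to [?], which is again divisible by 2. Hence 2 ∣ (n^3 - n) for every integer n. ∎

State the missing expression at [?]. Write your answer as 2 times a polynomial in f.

The residues treated are {0}, so the missing case is n ≡ 1 (mod 2); write n = 2f+1.
Then (2f+1)^3 - (2f+1) = 8f^3 + 12f^2 + 4f = 2(4f^3 + 6f^2 + 2f).

2(4f^3 + 6f^2 + 2f)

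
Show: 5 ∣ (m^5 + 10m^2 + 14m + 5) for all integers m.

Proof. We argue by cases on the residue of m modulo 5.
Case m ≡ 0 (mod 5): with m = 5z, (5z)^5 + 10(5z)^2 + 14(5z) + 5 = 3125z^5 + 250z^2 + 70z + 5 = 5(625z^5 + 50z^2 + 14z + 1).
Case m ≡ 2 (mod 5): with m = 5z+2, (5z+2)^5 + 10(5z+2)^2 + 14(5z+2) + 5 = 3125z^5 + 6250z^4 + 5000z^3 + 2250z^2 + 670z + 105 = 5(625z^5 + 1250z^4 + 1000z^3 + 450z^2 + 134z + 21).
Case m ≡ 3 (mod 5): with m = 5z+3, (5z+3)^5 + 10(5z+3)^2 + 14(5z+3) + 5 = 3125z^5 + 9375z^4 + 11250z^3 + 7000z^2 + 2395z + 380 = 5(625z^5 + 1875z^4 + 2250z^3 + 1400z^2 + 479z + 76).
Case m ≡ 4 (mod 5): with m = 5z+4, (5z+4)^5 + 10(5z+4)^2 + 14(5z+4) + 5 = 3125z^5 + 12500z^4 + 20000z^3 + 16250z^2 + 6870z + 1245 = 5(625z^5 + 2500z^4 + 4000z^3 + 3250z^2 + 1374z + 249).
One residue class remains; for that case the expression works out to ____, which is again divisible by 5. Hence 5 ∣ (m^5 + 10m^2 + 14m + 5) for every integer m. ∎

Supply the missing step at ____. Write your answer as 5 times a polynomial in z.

5(625z^5 + 625z^4 + 250z^3 + 100z^2 + 39z + 6)

Only m ≡ 1 (mod 5) is unaccounted for. Put m = 5z+1:
(5z+1)^5 + 10(5z+1)^2 + 14(5z+1) + 5 expands to 3125z^5 + 3125z^4 + 1250z^3 + 500z^2 + 195z + 30,
and factoring out 5 leaves 5(625z^5 + 625z^4 + 250z^3 + 100z^2 + 39z + 6).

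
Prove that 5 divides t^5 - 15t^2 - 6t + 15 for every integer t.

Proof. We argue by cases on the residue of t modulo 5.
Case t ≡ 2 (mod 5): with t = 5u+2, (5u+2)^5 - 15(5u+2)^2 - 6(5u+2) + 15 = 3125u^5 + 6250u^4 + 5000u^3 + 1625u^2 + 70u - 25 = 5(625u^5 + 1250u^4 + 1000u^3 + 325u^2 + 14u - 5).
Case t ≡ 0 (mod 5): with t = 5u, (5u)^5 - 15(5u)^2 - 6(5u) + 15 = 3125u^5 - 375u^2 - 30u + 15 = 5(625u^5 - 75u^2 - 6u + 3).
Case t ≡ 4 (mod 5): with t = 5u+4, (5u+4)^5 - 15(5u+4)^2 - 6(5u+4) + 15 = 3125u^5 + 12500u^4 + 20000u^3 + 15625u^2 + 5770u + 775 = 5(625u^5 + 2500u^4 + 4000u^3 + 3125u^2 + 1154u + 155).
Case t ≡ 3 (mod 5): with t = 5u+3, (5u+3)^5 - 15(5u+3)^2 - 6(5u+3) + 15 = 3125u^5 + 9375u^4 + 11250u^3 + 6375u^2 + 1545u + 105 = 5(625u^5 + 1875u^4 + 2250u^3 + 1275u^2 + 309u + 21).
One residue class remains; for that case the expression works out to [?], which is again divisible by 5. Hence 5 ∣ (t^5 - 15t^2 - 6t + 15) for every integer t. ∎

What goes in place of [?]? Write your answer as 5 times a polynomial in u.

The residues treated are {2, 0, 4, 3}, so the missing case is t ≡ 1 (mod 5); write t = 5u+1.
Then (5u+1)^5 - 15(5u+1)^2 - 6(5u+1) + 15 = 3125u^5 + 3125u^4 + 1250u^3 - 125u^2 - 155u - 5 = 5(625u^5 + 625u^4 + 250u^3 - 25u^2 - 31u - 1).

5(625u^5 + 625u^4 + 250u^3 - 25u^2 - 31u - 1)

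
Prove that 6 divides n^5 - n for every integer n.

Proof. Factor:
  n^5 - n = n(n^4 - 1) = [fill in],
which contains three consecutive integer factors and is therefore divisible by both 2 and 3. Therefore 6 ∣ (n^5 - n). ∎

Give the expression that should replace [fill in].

(n - 1)n(n + 1)(n^2 + 1)

n^4 - 1 = (n^2 - 1)(n^2 + 1), and n^2 - 1 = (n-1)(n+1).
So n(n^4 - 1) = (n - 1)n(n + 1)(n^2 + 1).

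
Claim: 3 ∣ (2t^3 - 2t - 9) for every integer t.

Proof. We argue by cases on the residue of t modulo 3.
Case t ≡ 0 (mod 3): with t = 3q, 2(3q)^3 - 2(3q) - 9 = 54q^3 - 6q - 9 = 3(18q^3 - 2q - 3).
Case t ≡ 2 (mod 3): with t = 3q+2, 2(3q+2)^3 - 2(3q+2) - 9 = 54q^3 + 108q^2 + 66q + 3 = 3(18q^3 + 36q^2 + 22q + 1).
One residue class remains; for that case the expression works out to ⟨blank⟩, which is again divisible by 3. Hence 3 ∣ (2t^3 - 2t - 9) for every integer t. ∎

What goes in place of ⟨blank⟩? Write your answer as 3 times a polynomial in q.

The residues treated are {0, 2}, so the missing case is t ≡ 1 (mod 3); write t = 3q+1.
Then 2(3q+1)^3 - 2(3q+1) - 9 = 54q^3 + 54q^2 + 12q - 9 = 3(18q^3 + 18q^2 + 4q - 3).

3(18q^3 + 18q^2 + 4q - 3)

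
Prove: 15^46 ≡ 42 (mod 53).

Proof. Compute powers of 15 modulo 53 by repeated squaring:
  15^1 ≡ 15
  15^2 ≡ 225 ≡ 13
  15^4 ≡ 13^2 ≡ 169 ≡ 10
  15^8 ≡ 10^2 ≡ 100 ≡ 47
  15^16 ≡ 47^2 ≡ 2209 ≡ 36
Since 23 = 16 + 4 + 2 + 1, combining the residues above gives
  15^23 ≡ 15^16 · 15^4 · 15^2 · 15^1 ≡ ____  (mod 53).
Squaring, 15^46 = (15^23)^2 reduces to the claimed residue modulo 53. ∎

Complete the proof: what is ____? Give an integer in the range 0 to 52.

Multiply the listed residues: 36 · 10 · 13 · 15 = 360 → 4680 → 70200.
Reducing modulo 53: 70200 = 1324·53 + 28, so 15^23 ≡ 28.

28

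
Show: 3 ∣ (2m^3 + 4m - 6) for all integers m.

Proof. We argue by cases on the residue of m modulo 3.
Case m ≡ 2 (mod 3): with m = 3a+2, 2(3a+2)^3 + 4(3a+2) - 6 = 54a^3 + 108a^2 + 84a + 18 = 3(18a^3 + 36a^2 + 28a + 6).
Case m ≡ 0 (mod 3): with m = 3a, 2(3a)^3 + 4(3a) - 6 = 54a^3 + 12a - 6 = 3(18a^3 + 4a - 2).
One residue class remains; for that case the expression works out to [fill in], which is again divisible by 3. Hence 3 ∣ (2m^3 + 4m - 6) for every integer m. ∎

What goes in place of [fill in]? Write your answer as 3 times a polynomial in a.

3(18a^3 + 18a^2 + 10a)

The residues treated are {2, 0}, so the missing case is m ≡ 1 (mod 3); write m = 3a+1.
Then 2(3a+1)^3 + 4(3a+1) - 6 = 54a^3 + 54a^2 + 30a = 3(18a^3 + 18a^2 + 10a).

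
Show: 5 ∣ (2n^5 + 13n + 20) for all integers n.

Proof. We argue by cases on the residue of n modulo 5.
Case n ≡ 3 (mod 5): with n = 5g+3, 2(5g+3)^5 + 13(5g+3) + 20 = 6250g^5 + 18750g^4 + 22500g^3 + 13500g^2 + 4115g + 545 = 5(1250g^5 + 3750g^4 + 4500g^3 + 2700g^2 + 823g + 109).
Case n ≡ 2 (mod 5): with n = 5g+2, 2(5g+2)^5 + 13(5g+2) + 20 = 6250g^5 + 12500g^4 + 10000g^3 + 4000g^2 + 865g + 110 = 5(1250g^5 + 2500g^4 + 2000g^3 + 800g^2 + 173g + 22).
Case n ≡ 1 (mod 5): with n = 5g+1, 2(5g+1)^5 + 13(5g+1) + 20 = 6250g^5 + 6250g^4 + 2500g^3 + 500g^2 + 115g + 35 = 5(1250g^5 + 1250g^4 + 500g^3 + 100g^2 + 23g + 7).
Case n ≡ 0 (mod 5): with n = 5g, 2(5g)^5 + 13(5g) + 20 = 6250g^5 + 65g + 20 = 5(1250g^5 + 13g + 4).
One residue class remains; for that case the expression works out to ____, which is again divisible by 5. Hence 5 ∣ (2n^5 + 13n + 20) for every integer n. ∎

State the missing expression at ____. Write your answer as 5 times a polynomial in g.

Only n ≡ 4 (mod 5) is unaccounted for. Put n = 5g+4:
2(5g+4)^5 + 13(5g+4) + 20 expands to 6250g^5 + 25000g^4 + 40000g^3 + 32000g^2 + 12865g + 2120,
and factoring out 5 leaves 5(1250g^5 + 5000g^4 + 8000g^3 + 6400g^2 + 2573g + 424).

5(1250g^5 + 5000g^4 + 8000g^3 + 6400g^2 + 2573g + 424)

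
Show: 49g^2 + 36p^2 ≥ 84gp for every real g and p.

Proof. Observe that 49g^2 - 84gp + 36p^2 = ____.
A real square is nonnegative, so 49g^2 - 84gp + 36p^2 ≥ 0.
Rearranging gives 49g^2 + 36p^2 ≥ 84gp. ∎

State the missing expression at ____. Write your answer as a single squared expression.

The leading and trailing coefficients are 7^2 and 6^2, and 84 = 2·7·6, so the trinomial is (7g - 6p)^2.
Hence 49g^2 - 84gp + 36p^2 ≥ 0.

(7g - 6p)^2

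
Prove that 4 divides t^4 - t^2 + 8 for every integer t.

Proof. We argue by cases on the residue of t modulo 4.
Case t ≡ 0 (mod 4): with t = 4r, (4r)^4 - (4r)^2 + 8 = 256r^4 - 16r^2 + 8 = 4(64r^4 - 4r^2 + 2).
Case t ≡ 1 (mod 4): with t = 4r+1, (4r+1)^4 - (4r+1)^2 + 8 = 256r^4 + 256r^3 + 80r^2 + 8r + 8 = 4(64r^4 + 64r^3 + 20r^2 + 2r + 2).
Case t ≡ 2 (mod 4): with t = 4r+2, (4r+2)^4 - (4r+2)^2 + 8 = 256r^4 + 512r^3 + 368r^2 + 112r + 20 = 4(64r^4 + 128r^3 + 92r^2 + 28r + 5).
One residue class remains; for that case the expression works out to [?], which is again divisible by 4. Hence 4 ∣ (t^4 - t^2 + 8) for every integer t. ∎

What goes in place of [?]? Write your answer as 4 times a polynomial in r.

The residues treated are {0, 1, 2}, so the missing case is t ≡ 3 (mod 4); write t = 4r+3.
Then (4r+3)^4 - (4r+3)^2 + 8 = 256r^4 + 768r^3 + 848r^2 + 408r + 80 = 4(64r^4 + 192r^3 + 212r^2 + 102r + 20).

4(64r^4 + 192r^3 + 212r^2 + 102r + 20)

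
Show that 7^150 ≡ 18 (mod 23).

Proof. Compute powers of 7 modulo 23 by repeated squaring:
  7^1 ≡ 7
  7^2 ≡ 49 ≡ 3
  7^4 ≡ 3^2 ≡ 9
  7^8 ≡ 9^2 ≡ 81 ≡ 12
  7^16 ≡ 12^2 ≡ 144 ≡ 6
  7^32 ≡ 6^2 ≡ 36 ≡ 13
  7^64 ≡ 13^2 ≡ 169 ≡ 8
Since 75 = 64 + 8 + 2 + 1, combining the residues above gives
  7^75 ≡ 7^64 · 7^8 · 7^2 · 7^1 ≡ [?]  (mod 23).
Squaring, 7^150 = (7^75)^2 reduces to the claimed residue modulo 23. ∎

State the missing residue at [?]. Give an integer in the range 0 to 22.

15

Multiply the listed residues: 8 · 12 · 3 · 7 = 96 → 288 → 2016.
Reducing modulo 23: 2016 = 87·23 + 15, so 7^75 ≡ 15.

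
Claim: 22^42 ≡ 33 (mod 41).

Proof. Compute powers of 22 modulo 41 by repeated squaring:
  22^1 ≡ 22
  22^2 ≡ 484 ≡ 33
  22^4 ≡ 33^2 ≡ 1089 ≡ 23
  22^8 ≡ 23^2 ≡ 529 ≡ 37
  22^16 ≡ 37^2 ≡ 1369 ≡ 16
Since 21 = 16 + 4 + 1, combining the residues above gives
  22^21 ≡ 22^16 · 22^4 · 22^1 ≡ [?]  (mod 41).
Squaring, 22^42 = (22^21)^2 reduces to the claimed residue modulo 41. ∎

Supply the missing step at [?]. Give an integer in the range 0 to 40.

22^16 · 22^4 · 22^1 ≡ 16 · 23 · 22 = 8096.
8096 mod 41 = 19, so 22^21 ≡ 19 (mod 41).

19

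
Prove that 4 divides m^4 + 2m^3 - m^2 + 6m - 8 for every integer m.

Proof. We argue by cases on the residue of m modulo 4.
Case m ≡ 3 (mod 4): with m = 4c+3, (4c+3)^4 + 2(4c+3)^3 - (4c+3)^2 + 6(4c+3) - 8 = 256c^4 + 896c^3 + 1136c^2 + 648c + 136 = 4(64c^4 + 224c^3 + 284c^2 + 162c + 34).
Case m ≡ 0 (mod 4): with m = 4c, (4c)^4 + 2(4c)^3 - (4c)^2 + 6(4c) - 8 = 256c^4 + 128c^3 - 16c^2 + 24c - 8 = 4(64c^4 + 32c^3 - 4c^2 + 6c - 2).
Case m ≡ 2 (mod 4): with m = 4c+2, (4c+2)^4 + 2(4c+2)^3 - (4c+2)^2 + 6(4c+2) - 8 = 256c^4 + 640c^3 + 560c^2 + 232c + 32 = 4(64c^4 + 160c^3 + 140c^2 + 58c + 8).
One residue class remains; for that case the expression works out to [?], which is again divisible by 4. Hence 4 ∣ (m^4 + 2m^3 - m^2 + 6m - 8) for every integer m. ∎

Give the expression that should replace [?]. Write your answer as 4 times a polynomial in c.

Only m ≡ 1 (mod 4) is unaccounted for. Put m = 4c+1:
(4c+1)^4 + 2(4c+1)^3 - (4c+1)^2 + 6(4c+1) - 8 expands to 256c^4 + 384c^3 + 176c^2 + 56c,
and factoring out 4 leaves 4(64c^4 + 96c^3 + 44c^2 + 14c).

4(64c^4 + 96c^3 + 44c^2 + 14c)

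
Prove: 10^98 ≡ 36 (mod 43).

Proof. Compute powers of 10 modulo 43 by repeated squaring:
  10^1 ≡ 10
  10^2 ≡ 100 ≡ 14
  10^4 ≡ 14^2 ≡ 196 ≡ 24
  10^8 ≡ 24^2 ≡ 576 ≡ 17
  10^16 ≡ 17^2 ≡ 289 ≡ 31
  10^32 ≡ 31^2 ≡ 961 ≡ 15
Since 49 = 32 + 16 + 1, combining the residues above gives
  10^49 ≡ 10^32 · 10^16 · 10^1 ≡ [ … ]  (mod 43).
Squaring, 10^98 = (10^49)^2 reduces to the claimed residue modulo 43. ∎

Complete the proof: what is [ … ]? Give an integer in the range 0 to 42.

6

Multiply the listed residues: 15 · 31 · 10 = 465 → 4650.
Reducing modulo 43: 4650 = 108·43 + 6, so 10^49 ≡ 6.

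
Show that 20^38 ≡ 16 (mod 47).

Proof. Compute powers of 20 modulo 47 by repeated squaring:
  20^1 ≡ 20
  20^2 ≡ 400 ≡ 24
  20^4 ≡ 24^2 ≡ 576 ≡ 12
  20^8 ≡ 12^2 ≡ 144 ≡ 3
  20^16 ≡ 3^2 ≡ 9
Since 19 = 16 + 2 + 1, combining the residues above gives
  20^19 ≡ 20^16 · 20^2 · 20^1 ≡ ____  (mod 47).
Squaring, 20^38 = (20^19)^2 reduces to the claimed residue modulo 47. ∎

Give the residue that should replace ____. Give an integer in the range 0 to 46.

Multiply the listed residues: 9 · 24 · 20 = 216 → 4320.
Reducing modulo 47: 4320 = 91·47 + 43, so 20^19 ≡ 43.

43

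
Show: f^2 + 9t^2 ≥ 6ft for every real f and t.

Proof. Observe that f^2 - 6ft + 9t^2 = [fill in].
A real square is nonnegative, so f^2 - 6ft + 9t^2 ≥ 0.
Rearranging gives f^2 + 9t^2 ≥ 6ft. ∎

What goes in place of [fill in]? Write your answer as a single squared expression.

The leading and trailing coefficients are 1^2 and 3^2, and 6 = 2·1·3, so the trinomial is (f - 3t)^2.
Hence f^2 - 6ft + 9t^2 ≥ 0.

(f - 3t)^2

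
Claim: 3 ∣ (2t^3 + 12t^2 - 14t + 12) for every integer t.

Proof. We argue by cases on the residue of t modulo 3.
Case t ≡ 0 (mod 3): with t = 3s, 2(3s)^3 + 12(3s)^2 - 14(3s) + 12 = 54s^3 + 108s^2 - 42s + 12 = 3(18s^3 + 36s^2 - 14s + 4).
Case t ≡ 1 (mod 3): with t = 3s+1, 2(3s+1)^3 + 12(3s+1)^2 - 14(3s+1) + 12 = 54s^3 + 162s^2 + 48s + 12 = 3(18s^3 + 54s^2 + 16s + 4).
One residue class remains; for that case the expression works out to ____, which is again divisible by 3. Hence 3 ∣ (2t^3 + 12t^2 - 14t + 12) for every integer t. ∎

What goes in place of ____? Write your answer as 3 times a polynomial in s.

The residues treated are {0, 1}, so the missing case is t ≡ 2 (mod 3); write t = 3s+2.
Then 2(3s+2)^3 + 12(3s+2)^2 - 14(3s+2) + 12 = 54s^3 + 216s^2 + 174s + 48 = 3(18s^3 + 72s^2 + 58s + 16).

3(18s^3 + 72s^2 + 58s + 16)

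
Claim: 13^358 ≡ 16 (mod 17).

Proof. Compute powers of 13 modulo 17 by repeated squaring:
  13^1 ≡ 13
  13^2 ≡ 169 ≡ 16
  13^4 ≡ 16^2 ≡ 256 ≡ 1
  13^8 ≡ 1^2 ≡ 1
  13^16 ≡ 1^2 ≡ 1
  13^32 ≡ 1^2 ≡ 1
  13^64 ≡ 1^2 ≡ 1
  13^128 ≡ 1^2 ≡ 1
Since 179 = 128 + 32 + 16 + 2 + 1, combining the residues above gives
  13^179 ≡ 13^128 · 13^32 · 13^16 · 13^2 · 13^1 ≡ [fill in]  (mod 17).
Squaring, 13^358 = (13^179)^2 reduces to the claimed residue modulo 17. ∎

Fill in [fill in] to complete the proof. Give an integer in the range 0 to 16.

4

Multiply the listed residues: 1 · 1 · 1 · 16 · 13 = 1 → 1 → 16 → 208.
Reducing modulo 17: 208 = 12·17 + 4, so 13^179 ≡ 4.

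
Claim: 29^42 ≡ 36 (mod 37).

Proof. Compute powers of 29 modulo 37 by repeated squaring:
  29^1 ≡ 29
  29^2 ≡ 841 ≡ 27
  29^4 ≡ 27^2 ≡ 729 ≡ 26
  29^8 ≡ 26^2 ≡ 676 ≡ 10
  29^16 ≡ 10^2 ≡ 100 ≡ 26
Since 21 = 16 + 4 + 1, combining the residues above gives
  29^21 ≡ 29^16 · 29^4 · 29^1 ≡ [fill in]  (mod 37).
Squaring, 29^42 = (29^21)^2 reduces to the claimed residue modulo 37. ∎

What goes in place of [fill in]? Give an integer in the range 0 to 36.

29^16 · 29^4 · 29^1 ≡ 26 · 26 · 29 = 19604.
19604 mod 37 = 31, so 29^21 ≡ 31 (mod 37).

31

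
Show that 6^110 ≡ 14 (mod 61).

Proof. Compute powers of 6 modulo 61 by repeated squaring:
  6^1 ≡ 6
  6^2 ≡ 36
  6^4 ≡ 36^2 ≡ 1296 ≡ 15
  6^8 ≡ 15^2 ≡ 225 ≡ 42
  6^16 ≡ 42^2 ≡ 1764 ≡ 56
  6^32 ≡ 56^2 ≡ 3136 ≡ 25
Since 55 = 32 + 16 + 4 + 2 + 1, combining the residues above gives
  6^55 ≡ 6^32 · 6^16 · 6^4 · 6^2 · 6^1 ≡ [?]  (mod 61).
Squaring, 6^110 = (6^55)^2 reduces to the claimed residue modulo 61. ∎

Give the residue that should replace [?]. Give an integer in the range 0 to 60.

40

6^32 · 6^16 · 6^4 · 6^2 · 6^1 ≡ 25 · 56 · 15 · 36 · 6 = 4536000.
4536000 mod 61 = 40, so 6^55 ≡ 40 (mod 61).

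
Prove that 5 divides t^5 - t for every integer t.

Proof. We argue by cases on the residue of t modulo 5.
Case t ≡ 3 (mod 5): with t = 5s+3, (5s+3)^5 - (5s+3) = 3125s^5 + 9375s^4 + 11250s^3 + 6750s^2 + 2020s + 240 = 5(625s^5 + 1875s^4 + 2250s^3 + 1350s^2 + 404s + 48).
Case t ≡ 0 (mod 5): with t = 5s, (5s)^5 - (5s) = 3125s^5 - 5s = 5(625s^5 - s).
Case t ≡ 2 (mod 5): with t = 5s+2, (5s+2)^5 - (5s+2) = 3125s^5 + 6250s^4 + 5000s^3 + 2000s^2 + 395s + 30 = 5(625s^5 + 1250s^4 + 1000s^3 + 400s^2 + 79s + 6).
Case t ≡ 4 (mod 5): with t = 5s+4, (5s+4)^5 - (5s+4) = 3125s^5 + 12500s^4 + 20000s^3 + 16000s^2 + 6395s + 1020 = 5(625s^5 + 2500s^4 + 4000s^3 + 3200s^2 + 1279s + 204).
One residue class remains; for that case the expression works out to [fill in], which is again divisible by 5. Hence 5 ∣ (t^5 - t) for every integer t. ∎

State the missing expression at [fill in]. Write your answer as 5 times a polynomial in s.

5(625s^5 + 625s^4 + 250s^3 + 50s^2 + 4s)

Only t ≡ 1 (mod 5) is unaccounted for. Put t = 5s+1:
(5s+1)^5 - (5s+1) expands to 3125s^5 + 3125s^4 + 1250s^3 + 250s^2 + 20s,
and factoring out 5 leaves 5(625s^5 + 625s^4 + 250s^3 + 50s^2 + 4s).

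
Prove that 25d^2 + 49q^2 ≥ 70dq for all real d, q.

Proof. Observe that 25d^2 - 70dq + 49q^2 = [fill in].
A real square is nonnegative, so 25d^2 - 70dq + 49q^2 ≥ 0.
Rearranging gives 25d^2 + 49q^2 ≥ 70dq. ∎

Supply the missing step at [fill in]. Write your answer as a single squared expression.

The leading and trailing coefficients are 5^2 and 7^2, and 70 = 2·5·7, so the trinomial is (5d - 7q)^2.
Hence 25d^2 - 70dq + 49q^2 ≥ 0.

(5d - 7q)^2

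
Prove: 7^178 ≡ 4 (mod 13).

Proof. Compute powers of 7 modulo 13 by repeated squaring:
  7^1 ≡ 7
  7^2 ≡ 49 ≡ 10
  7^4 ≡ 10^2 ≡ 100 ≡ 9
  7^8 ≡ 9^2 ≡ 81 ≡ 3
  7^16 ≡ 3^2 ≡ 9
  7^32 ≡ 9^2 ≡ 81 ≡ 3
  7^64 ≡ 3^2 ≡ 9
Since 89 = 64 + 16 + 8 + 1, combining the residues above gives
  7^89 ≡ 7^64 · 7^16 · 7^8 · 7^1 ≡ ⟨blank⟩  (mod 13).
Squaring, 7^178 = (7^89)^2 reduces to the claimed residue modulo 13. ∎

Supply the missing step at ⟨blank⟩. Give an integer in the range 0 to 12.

Multiply the listed residues: 9 · 9 · 3 · 7 = 81 → 243 → 1701.
Reducing modulo 13: 1701 = 130·13 + 11, so 7^89 ≡ 11.

11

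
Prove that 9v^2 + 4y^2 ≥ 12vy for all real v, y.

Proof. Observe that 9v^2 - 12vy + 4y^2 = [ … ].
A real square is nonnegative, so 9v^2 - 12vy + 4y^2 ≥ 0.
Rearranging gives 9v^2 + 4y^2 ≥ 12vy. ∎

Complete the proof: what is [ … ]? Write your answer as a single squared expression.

9v^2 - 12vy + 4y^2 is a perfect-square trinomial: the outer terms are (3v)^2 and (2y)^2, and the cross term is -2·3v·2y.
So 9v^2 - 12vy + 4y^2 = (3v - 2y)^2 ≥ 0.

(3v - 2y)^2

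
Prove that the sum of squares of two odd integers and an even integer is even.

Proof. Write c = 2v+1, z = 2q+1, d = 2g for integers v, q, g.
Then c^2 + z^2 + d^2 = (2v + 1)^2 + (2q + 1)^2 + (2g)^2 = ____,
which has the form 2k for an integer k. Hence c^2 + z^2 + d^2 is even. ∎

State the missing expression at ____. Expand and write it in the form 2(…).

Expanding: (2v + 1)^2 + (2q + 1)^2 + (2g)^2 = 4g^2 + 4q^2 + 4q + 4v^2 + 4v + 2.
Every term is even; pulling out the factor of 2 gives 2(2g^2 + 2q^2 + 2q + 2v^2 + 2v + 1).

2(2g^2 + 2q^2 + 2q + 2v^2 + 2v + 1)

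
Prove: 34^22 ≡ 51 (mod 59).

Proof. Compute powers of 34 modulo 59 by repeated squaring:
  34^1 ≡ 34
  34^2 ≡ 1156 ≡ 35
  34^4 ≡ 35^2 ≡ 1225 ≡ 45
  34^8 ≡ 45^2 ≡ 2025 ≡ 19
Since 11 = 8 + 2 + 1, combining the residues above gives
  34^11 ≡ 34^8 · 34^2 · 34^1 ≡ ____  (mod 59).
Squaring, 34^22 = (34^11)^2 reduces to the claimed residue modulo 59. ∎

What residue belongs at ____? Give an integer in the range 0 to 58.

13

34^8 · 34^2 · 34^1 ≡ 19 · 35 · 34 = 22610.
22610 mod 59 = 13, so 34^11 ≡ 13 (mod 59).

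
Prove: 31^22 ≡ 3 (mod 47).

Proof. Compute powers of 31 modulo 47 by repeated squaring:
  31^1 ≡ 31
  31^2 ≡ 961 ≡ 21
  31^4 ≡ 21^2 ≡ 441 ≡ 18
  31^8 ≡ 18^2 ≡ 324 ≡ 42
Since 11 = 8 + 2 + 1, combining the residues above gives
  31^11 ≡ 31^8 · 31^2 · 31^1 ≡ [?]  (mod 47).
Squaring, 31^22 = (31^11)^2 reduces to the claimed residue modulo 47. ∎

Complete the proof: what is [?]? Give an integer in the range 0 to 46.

35

31^8 · 31^2 · 31^1 ≡ 42 · 21 · 31 = 27342.
27342 mod 47 = 35, so 31^11 ≡ 35 (mod 47).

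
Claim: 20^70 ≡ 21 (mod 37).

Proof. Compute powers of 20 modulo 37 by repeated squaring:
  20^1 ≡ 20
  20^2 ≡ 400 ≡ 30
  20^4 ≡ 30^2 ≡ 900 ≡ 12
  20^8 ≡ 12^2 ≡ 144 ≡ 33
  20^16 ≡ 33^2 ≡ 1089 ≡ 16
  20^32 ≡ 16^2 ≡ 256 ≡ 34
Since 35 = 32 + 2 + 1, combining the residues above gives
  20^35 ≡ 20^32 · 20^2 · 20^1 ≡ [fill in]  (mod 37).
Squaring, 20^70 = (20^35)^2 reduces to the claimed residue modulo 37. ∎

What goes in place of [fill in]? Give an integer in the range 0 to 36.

13

20^32 · 20^2 · 20^1 ≡ 34 · 30 · 20 = 20400.
20400 mod 37 = 13, so 20^35 ≡ 13 (mod 37).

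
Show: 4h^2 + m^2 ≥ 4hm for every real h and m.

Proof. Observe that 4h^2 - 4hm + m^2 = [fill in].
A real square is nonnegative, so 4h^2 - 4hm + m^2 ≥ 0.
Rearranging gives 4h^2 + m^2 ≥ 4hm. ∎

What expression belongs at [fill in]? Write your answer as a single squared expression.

(2h - m)^2

4h^2 - 4hm + m^2 is a perfect-square trinomial: the outer terms are (2h)^2 and (m)^2, and the cross term is -2·2h·m.
So 4h^2 - 4hm + m^2 = (2h - m)^2 ≥ 0.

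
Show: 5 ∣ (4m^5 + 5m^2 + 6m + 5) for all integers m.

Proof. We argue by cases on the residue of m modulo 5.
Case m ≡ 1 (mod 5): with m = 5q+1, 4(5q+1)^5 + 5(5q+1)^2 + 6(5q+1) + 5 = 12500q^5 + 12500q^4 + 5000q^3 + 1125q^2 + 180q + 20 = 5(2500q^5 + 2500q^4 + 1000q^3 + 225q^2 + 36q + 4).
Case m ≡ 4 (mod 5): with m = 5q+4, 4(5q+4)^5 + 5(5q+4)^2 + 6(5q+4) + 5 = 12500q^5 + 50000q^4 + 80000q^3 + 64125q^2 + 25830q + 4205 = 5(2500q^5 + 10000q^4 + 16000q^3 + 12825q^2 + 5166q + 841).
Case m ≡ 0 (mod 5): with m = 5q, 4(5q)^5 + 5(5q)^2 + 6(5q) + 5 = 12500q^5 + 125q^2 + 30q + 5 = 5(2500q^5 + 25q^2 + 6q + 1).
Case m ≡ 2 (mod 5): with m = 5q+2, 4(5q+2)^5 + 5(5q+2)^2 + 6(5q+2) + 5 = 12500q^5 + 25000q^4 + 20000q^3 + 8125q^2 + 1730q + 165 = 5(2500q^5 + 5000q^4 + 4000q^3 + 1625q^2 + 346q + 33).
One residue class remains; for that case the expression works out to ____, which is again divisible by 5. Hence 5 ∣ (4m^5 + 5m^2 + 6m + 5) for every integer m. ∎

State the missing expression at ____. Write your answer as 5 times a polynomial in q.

The residues treated are {1, 4, 0, 2}, so the missing case is m ≡ 3 (mod 5); write m = 5q+3.
Then 4(5q+3)^5 + 5(5q+3)^2 + 6(5q+3) + 5 = 12500q^5 + 37500q^4 + 45000q^3 + 27125q^2 + 8280q + 1040 = 5(2500q^5 + 7500q^4 + 9000q^3 + 5425q^2 + 1656q + 208).

5(2500q^5 + 7500q^4 + 9000q^3 + 5425q^2 + 1656q + 208)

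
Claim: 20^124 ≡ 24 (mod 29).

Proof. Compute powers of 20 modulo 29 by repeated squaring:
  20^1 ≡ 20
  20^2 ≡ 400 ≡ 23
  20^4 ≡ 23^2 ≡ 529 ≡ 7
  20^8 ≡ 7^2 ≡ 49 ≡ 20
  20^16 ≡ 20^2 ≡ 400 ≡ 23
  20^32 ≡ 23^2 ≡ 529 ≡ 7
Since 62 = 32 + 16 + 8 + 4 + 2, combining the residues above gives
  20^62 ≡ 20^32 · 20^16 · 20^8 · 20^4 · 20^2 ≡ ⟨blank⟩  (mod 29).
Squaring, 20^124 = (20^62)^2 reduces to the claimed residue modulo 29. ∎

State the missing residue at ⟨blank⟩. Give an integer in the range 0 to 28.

16

Multiply the listed residues: 7 · 23 · 20 · 7 · 23 = 161 → 3220 → 22540 → 518420.
Reducing modulo 29: 518420 = 17876·29 + 16, so 20^62 ≡ 16.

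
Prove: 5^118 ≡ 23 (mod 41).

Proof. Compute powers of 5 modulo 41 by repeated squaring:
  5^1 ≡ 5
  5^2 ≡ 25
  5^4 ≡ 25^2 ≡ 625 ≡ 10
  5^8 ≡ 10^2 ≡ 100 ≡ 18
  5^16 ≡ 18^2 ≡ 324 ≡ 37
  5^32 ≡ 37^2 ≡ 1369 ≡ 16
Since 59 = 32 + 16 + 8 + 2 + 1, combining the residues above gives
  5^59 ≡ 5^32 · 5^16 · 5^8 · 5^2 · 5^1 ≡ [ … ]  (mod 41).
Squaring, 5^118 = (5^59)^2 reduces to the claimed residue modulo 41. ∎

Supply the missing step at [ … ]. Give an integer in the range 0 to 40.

33

Multiply the listed residues: 16 · 37 · 18 · 25 · 5 = 592 → 10656 → 266400 → 1332000.
Reducing modulo 41: 1332000 = 32487·41 + 33, so 5^59 ≡ 33.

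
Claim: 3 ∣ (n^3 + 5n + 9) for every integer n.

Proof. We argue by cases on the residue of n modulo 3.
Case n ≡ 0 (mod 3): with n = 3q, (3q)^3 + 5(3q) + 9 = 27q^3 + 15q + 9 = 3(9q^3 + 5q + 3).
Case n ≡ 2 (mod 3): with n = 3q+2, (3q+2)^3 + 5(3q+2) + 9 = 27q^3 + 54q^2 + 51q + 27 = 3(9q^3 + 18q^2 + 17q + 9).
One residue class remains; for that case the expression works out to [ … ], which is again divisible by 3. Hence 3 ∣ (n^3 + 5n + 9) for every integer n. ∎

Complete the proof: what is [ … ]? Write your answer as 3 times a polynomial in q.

Only n ≡ 1 (mod 3) is unaccounted for. Put n = 3q+1:
(3q+1)^3 + 5(3q+1) + 9 expands to 27q^3 + 27q^2 + 24q + 15,
and factoring out 3 leaves 3(9q^3 + 9q^2 + 8q + 5).

3(9q^3 + 9q^2 + 8q + 5)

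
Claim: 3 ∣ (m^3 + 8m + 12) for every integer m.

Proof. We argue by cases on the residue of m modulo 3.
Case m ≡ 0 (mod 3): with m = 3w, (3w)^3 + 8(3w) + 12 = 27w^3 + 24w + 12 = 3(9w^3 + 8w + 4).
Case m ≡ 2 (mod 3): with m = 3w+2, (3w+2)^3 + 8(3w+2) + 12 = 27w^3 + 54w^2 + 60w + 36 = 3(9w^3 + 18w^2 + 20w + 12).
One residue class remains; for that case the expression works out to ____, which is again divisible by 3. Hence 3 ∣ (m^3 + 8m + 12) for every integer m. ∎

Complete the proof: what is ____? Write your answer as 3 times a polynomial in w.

Only m ≡ 1 (mod 3) is unaccounted for. Put m = 3w+1:
(3w+1)^3 + 8(3w+1) + 12 expands to 27w^3 + 27w^2 + 33w + 21,
and factoring out 3 leaves 3(9w^3 + 9w^2 + 11w + 7).

3(9w^3 + 9w^2 + 11w + 7)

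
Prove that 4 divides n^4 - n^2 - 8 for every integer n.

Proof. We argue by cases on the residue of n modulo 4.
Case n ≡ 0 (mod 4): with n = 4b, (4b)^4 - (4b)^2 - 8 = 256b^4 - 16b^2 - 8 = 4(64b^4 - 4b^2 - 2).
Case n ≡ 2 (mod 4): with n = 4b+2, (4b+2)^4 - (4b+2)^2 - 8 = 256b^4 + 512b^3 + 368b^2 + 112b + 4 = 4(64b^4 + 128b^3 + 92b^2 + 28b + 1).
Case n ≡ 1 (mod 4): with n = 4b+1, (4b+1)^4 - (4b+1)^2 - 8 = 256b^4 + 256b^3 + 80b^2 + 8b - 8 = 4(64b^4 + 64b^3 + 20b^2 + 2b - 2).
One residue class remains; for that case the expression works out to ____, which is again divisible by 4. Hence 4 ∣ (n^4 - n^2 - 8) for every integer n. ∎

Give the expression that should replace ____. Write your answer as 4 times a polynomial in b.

4(64b^4 + 192b^3 + 212b^2 + 102b + 16)

The residues treated are {0, 2, 1}, so the missing case is n ≡ 3 (mod 4); write n = 4b+3.
Then (4b+3)^4 - (4b+3)^2 - 8 = 256b^4 + 768b^3 + 848b^2 + 408b + 64 = 4(64b^4 + 192b^3 + 212b^2 + 102b + 16).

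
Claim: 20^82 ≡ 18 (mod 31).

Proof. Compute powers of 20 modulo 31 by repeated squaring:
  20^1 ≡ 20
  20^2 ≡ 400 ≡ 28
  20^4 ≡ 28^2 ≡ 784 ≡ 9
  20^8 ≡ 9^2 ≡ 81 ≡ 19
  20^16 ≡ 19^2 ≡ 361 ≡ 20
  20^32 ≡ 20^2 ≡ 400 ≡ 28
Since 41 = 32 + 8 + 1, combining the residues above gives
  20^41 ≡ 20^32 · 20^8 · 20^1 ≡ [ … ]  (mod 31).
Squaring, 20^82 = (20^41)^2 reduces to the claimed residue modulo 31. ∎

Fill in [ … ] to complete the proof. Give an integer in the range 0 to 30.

7

20^32 · 20^8 · 20^1 ≡ 28 · 19 · 20 = 10640.
10640 mod 31 = 7, so 20^41 ≡ 7 (mod 31).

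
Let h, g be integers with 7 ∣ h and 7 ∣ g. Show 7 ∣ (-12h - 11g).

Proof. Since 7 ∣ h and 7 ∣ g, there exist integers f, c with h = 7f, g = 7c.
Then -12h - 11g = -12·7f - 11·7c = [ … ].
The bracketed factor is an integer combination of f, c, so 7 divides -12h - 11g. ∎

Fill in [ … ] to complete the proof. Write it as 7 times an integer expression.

Pull the common 7 out of every term: -12·7f - 11·7c = 7(-11c - 12f).
-11c - 12f is an integer, which exhibits the divisibility.

7(-11c - 12f)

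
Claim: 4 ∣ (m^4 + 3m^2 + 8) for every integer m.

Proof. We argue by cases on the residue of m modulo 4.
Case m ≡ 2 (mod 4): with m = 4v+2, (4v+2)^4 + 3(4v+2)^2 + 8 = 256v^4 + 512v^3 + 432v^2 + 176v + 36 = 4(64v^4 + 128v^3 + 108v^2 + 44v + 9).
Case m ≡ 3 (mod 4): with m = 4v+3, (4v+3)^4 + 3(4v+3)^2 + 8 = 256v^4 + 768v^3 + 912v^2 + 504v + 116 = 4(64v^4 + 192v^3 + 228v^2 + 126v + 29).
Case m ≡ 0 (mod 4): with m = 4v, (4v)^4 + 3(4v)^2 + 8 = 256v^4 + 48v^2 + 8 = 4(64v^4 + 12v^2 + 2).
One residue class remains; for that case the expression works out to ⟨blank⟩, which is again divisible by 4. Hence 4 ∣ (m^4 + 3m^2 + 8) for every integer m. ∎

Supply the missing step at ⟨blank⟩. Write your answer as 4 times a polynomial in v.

Only m ≡ 1 (mod 4) is unaccounted for. Put m = 4v+1:
(4v+1)^4 + 3(4v+1)^2 + 8 expands to 256v^4 + 256v^3 + 144v^2 + 40v + 12,
and factoring out 4 leaves 4(64v^4 + 64v^3 + 36v^2 + 10v + 3).

4(64v^4 + 64v^3 + 36v^2 + 10v + 3)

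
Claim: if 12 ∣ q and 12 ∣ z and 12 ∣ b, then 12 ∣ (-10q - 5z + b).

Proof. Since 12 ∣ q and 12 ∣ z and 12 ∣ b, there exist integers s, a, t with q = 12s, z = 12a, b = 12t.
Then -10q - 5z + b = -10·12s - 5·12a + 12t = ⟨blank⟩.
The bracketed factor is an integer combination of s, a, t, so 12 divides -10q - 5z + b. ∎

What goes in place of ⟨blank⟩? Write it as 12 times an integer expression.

Each term has a factor of 12: -10·12s - 5·12a + 12t = 12·(-5a - 10s + t).
Since -5a - 10s + t is an integer, 12 ∣ (-10q - 5z + b).

12(-5a - 10s + t)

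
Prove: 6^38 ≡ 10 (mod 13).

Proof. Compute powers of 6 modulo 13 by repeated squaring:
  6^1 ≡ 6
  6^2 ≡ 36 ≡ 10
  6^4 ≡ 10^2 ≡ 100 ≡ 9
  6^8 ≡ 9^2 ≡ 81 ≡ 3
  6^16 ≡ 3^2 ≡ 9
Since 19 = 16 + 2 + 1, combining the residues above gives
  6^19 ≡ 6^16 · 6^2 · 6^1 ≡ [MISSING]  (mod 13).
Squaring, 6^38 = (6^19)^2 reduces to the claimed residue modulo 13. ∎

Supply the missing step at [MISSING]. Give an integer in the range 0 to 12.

7

6^16 · 6^2 · 6^1 ≡ 9 · 10 · 6 = 540.
540 mod 13 = 7, so 6^19 ≡ 7 (mod 13).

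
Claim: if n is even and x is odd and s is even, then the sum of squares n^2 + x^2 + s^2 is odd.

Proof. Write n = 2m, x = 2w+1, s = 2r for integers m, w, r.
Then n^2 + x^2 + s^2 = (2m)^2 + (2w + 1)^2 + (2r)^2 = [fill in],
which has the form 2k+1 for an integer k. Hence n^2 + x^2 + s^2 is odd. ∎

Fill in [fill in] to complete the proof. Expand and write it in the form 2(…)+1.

(2m)^2 + (2w + 1)^2 + (2r)^2 = 4m^2 + 4r^2 + 4w^2 + 4w + 1
= 2(2m^2 + 2r^2 + 2w^2 + 2w) + 1.
Since 2m^2 + 2r^2 + 2w^2 + 2w is an integer, the sum of squares is of the form 2k+1 for an integer k.

2(2m^2 + 2r^2 + 2w^2 + 2w) + 1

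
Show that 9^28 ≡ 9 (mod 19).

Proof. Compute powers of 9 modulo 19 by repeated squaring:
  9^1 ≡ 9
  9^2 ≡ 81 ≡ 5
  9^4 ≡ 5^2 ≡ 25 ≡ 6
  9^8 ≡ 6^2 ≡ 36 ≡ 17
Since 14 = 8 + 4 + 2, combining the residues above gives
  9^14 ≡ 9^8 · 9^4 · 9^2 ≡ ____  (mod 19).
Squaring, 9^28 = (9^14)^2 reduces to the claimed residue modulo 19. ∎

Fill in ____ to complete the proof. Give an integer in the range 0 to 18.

16

Multiply the listed residues: 17 · 6 · 5 = 102 → 510.
Reducing modulo 19: 510 = 26·19 + 16, so 9^14 ≡ 16.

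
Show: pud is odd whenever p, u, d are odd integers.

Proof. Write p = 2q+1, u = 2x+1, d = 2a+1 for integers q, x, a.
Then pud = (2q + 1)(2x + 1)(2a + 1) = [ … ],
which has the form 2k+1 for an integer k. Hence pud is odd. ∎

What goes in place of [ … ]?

2(4aqx + 2aq + 2ax + a + 2qx + q + x) + 1

(2q + 1)(2x + 1)(2a + 1) = 8aqx + 4aq + 4ax + 2a + 4qx + 2q + 2x + 1
= 2(4aqx + 2aq + 2ax + a + 2qx + q + x) + 1.
Since 4aqx + 2aq + 2ax + a + 2qx + q + x is an integer, the product is of the form 2k+1 for an integer k.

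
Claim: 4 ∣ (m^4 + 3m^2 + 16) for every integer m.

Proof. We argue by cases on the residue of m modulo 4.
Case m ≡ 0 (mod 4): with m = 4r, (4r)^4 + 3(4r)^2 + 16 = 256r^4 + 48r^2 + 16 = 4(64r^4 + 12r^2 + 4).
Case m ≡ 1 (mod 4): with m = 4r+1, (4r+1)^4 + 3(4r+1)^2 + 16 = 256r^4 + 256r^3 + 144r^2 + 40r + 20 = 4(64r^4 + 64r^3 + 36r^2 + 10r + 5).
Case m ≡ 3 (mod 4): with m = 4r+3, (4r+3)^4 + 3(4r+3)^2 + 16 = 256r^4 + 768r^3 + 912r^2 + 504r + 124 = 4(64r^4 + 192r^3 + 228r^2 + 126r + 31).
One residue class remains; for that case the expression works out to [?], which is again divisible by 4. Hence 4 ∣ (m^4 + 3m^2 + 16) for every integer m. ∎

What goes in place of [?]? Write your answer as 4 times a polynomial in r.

4(64r^4 + 128r^3 + 108r^2 + 44r + 11)

Only m ≡ 2 (mod 4) is unaccounted for. Put m = 4r+2:
(4r+2)^4 + 3(4r+2)^2 + 16 expands to 256r^4 + 512r^3 + 432r^2 + 176r + 44,
and factoring out 4 leaves 4(64r^4 + 128r^3 + 108r^2 + 44r + 11).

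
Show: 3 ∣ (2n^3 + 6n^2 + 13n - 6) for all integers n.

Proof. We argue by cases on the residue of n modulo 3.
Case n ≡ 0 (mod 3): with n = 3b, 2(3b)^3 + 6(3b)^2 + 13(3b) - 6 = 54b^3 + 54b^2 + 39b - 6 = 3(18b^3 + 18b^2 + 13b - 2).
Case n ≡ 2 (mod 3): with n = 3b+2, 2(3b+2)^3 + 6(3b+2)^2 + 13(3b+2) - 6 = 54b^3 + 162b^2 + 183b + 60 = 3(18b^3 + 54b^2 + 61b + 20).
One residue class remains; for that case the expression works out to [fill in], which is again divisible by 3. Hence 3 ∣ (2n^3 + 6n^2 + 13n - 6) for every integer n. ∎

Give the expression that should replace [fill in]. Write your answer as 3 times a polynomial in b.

The residues treated are {0, 2}, so the missing case is n ≡ 1 (mod 3); write n = 3b+1.
Then 2(3b+1)^3 + 6(3b+1)^2 + 13(3b+1) - 6 = 54b^3 + 108b^2 + 93b + 15 = 3(18b^3 + 36b^2 + 31b + 5).

3(18b^3 + 36b^2 + 31b + 5)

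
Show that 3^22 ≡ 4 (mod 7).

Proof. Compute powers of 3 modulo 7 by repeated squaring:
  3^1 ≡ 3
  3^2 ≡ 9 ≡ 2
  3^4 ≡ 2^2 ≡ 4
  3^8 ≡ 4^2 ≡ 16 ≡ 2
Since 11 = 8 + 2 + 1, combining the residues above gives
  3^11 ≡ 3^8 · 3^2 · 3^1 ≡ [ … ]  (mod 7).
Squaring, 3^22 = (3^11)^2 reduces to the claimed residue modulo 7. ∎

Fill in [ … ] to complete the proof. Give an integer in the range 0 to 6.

5

3^8 · 3^2 · 3^1 ≡ 2 · 2 · 3 = 12.
12 mod 7 = 5, so 3^11 ≡ 5 (mod 7).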